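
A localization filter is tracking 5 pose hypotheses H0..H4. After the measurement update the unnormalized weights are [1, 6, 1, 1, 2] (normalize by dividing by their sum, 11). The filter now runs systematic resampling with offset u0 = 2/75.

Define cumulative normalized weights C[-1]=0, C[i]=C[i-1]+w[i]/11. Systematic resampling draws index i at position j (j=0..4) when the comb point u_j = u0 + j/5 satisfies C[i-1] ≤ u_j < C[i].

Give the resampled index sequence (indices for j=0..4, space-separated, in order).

0 1 1 1 4

C = [1/11, 7/11, 8/11, 9/11, 1]
j=0: u_0=2/75 ∈ [0, 1/11) → index 0
j=1: u_1=17/75 ∈ [1/11, 7/11) → index 1
j=2: u_2=32/75 ∈ [1/11, 7/11) → index 1
j=3: u_3=47/75 ∈ [1/11, 7/11) → index 1
j=4: u_4=62/75 ∈ [9/11, 1) → index 4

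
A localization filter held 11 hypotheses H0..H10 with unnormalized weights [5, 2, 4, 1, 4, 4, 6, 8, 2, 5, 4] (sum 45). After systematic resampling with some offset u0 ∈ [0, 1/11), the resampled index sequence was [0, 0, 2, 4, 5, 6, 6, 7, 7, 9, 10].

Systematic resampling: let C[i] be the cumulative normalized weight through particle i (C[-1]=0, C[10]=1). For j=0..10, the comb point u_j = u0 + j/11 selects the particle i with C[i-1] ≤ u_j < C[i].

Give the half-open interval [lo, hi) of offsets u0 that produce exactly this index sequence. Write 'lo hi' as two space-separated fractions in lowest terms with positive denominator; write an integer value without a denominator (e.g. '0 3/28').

C = [1/9, 7/45, 11/45, 4/15, 16/45, 4/9, 26/45, 34/45, 4/5, 41/45, 1]
j=0 picked index 0: u0 ∈ [0, 1/9)
j=1 picked index 0: u0 ∈ [-1/11, 2/99)
j=2 picked index 2: u0 ∈ [-13/495, 31/495)
j=3 picked index 4: u0 ∈ [-1/165, 41/495)
j=4 picked index 5: u0 ∈ [-4/495, 8/99)
j=5 picked index 6: u0 ∈ [-1/99, 61/495)
j=6 picked index 6: u0 ∈ [-10/99, 16/495)
j=7 picked index 7: u0 ∈ [-29/495, 59/495)
j=8 picked index 7: u0 ∈ [-74/495, 14/495)
j=9 picked index 9: u0 ∈ [-1/55, 46/495)
j=10 picked index 10: u0 ∈ [1/495, 1/11)
intersection: [1/495, 2/99)

1/495 2/99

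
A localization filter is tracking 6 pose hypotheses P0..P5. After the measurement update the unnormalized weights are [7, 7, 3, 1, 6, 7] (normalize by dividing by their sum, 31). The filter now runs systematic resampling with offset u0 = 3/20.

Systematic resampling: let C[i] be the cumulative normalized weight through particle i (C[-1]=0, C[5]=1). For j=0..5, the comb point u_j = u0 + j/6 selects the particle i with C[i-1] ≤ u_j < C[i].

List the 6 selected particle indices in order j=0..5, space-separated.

0 1 2 4 5 5

C = [7/31, 14/31, 17/31, 18/31, 24/31, 1]
j=0: u_0=3/20 ∈ [0, 7/31) → index 0
j=1: u_1=19/60 ∈ [7/31, 14/31) → index 1
j=2: u_2=29/60 ∈ [14/31, 17/31) → index 2
j=3: u_3=13/20 ∈ [18/31, 24/31) → index 4
j=4: u_4=49/60 ∈ [24/31, 1) → index 5
j=5: u_5=59/60 ∈ [24/31, 1) → index 5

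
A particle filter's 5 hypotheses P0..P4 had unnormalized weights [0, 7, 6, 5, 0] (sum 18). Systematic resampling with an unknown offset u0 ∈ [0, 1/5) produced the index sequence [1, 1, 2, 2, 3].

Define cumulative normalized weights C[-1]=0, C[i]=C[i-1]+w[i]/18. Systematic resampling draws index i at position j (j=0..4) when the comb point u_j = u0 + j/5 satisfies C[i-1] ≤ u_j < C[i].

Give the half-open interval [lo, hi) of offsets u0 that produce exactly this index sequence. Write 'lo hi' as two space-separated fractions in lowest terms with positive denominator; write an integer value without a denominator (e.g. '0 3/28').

C = [0, 7/18, 13/18, 1, 1]
j=0 picked index 1: u0 ∈ [0, 7/18)
j=1 picked index 1: u0 ∈ [-1/5, 17/90)
j=2 picked index 2: u0 ∈ [-1/90, 29/90)
j=3 picked index 2: u0 ∈ [-19/90, 11/90)
j=4 picked index 3: u0 ∈ [-7/90, 1/5)
intersection: [0, 11/90)

0 11/90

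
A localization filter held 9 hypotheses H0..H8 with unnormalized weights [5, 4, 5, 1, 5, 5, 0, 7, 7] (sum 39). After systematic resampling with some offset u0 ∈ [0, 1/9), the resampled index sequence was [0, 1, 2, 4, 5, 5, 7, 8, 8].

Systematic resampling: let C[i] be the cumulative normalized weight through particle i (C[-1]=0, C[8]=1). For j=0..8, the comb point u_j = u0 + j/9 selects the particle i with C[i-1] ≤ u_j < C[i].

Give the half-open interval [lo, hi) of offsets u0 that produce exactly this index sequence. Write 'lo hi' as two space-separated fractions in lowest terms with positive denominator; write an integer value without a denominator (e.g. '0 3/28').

8/117 10/117

C = [5/39, 3/13, 14/39, 5/13, 20/39, 25/39, 25/39, 32/39, 1]
j=0 picked index 0: u0 ∈ [0, 5/39)
j=1 picked index 1: u0 ∈ [2/117, 14/117)
j=2 picked index 2: u0 ∈ [1/117, 16/117)
j=3 picked index 4: u0 ∈ [2/39, 7/39)
j=4 picked index 5: u0 ∈ [8/117, 23/117)
j=5 picked index 5: u0 ∈ [-5/117, 10/117)
j=6 picked index 7: u0 ∈ [-1/39, 2/13)
j=7 picked index 8: u0 ∈ [5/117, 2/9)
j=8 picked index 8: u0 ∈ [-8/117, 1/9)
intersection: [8/117, 10/117)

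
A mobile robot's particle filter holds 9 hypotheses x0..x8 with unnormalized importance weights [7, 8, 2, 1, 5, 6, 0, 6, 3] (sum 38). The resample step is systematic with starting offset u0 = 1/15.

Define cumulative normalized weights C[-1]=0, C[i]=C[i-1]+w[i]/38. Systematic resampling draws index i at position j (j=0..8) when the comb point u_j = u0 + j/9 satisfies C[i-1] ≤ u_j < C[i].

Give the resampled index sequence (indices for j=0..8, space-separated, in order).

0 0 1 2 4 5 5 7 8

C = [7/38, 15/38, 17/38, 9/19, 23/38, 29/38, 29/38, 35/38, 1]
j=0: u_0=1/15 ∈ [0, 7/38) → index 0
j=1: u_1=8/45 ∈ [0, 7/38) → index 0
j=2: u_2=13/45 ∈ [7/38, 15/38) → index 1
j=3: u_3=2/5 ∈ [15/38, 17/38) → index 2
j=4: u_4=23/45 ∈ [9/19, 23/38) → index 4
j=5: u_5=28/45 ∈ [23/38, 29/38) → index 5
j=6: u_6=11/15 ∈ [23/38, 29/38) → index 5
j=7: u_7=38/45 ∈ [29/38, 35/38) → index 7
j=8: u_8=43/45 ∈ [35/38, 1) → index 8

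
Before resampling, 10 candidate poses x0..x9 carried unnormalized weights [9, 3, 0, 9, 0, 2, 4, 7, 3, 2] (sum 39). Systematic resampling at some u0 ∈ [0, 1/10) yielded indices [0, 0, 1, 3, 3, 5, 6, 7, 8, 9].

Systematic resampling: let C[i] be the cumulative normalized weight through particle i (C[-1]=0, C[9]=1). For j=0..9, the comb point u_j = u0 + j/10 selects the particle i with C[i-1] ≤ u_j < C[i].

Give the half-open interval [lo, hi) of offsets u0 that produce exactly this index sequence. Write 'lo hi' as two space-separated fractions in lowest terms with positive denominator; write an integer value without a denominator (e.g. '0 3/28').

14/195 7/78

C = [3/13, 4/13, 4/13, 7/13, 7/13, 23/39, 9/13, 34/39, 37/39, 1]
j=0 picked index 0: u0 ∈ [0, 3/13)
j=1 picked index 0: u0 ∈ [-1/10, 17/130)
j=2 picked index 1: u0 ∈ [2/65, 7/65)
j=3 picked index 3: u0 ∈ [1/130, 31/130)
j=4 picked index 3: u0 ∈ [-6/65, 9/65)
j=5 picked index 5: u0 ∈ [1/26, 7/78)
j=6 picked index 6: u0 ∈ [-2/195, 6/65)
j=7 picked index 7: u0 ∈ [-1/130, 67/390)
j=8 picked index 8: u0 ∈ [14/195, 29/195)
j=9 picked index 9: u0 ∈ [19/390, 1/10)
intersection: [14/195, 7/78)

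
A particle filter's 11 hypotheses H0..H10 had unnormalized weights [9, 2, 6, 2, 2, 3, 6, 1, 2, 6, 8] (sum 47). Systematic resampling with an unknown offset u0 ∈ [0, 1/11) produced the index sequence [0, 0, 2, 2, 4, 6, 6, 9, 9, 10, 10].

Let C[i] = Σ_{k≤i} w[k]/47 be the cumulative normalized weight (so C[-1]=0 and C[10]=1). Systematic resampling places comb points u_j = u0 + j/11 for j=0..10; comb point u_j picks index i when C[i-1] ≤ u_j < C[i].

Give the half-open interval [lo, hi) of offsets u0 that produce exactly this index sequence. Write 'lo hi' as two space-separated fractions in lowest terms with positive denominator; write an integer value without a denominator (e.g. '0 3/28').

34/517 43/517

C = [9/47, 11/47, 17/47, 19/47, 21/47, 24/47, 30/47, 31/47, 33/47, 39/47, 1]
j=0 picked index 0: u0 ∈ [0, 9/47)
j=1 picked index 0: u0 ∈ [-1/11, 52/517)
j=2 picked index 2: u0 ∈ [27/517, 93/517)
j=3 picked index 2: u0 ∈ [-20/517, 46/517)
j=4 picked index 4: u0 ∈ [21/517, 43/517)
j=5 picked index 6: u0 ∈ [29/517, 95/517)
j=6 picked index 6: u0 ∈ [-18/517, 48/517)
j=7 picked index 9: u0 ∈ [34/517, 100/517)
j=8 picked index 9: u0 ∈ [-13/517, 53/517)
j=9 picked index 10: u0 ∈ [6/517, 2/11)
j=10 picked index 10: u0 ∈ [-41/517, 1/11)
intersection: [34/517, 43/517)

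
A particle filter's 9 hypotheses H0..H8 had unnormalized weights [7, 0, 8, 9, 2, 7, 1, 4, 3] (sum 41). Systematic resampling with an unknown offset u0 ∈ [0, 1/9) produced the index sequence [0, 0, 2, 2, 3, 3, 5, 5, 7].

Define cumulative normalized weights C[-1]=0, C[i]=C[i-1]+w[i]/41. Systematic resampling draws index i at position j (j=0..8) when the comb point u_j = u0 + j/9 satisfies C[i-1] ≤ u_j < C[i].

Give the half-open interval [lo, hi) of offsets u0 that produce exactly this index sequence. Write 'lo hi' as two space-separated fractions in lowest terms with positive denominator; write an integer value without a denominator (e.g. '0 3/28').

C = [7/41, 7/41, 15/41, 24/41, 26/41, 33/41, 34/41, 38/41, 1]
j=0 picked index 0: u0 ∈ [0, 7/41)
j=1 picked index 0: u0 ∈ [-1/9, 22/369)
j=2 picked index 2: u0 ∈ [-19/369, 53/369)
j=3 picked index 2: u0 ∈ [-20/123, 4/123)
j=4 picked index 3: u0 ∈ [-29/369, 52/369)
j=5 picked index 3: u0 ∈ [-70/369, 11/369)
j=6 picked index 5: u0 ∈ [-4/123, 17/123)
j=7 picked index 5: u0 ∈ [-53/369, 10/369)
j=8 picked index 7: u0 ∈ [-22/369, 14/369)
intersection: [0, 10/369)

0 10/369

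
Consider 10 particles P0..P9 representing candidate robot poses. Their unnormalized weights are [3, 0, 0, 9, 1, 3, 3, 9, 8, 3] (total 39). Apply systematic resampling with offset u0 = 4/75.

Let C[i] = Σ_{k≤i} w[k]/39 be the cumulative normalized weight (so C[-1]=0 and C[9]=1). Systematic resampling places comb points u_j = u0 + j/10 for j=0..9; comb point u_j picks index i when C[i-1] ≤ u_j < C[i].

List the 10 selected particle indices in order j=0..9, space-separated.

0 3 3 5 6 7 7 8 8 9

C = [1/13, 1/13, 1/13, 4/13, 1/3, 16/39, 19/39, 28/39, 12/13, 1]
j=0: u_0=4/75 ∈ [0, 1/13) → index 0
j=1: u_1=23/150 ∈ [1/13, 4/13) → index 3
j=2: u_2=19/75 ∈ [1/13, 4/13) → index 3
j=3: u_3=53/150 ∈ [1/3, 16/39) → index 5
j=4: u_4=34/75 ∈ [16/39, 19/39) → index 6
j=5: u_5=83/150 ∈ [19/39, 28/39) → index 7
j=6: u_6=49/75 ∈ [19/39, 28/39) → index 7
j=7: u_7=113/150 ∈ [28/39, 12/13) → index 8
j=8: u_8=64/75 ∈ [28/39, 12/13) → index 8
j=9: u_9=143/150 ∈ [12/13, 1) → index 9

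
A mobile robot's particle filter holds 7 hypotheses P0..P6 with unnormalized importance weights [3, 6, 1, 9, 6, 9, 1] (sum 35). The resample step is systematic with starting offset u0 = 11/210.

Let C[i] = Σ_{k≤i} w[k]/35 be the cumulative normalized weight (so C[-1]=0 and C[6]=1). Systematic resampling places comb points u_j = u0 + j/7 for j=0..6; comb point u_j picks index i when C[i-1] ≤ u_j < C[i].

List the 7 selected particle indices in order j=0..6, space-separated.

C = [3/35, 9/35, 2/7, 19/35, 5/7, 34/35, 1]
j=0: u_0=11/210 ∈ [0, 3/35) → index 0
j=1: u_1=41/210 ∈ [3/35, 9/35) → index 1
j=2: u_2=71/210 ∈ [2/7, 19/35) → index 3
j=3: u_3=101/210 ∈ [2/7, 19/35) → index 3
j=4: u_4=131/210 ∈ [19/35, 5/7) → index 4
j=5: u_5=23/30 ∈ [5/7, 34/35) → index 5
j=6: u_6=191/210 ∈ [5/7, 34/35) → index 5

0 1 3 3 4 5 5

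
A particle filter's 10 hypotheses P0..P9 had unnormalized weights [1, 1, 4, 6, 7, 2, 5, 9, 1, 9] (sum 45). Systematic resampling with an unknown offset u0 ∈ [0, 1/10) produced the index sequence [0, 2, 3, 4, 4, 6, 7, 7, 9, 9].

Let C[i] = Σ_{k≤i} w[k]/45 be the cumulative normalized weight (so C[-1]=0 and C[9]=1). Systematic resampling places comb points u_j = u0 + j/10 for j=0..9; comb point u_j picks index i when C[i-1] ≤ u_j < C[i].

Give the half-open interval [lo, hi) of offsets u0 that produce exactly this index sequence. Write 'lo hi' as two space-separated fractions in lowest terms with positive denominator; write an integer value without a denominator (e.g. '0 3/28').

C = [1/45, 2/45, 2/15, 4/15, 19/45, 7/15, 26/45, 7/9, 4/5, 1]
j=0 picked index 0: u0 ∈ [0, 1/45)
j=1 picked index 2: u0 ∈ [-1/18, 1/30)
j=2 picked index 3: u0 ∈ [-1/15, 1/15)
j=3 picked index 4: u0 ∈ [-1/30, 11/90)
j=4 picked index 4: u0 ∈ [-2/15, 1/45)
j=5 picked index 6: u0 ∈ [-1/30, 7/90)
j=6 picked index 7: u0 ∈ [-1/45, 8/45)
j=7 picked index 7: u0 ∈ [-11/90, 7/90)
j=8 picked index 9: u0 ∈ [0, 1/5)
j=9 picked index 9: u0 ∈ [-1/10, 1/10)
intersection: [0, 1/45)

0 1/45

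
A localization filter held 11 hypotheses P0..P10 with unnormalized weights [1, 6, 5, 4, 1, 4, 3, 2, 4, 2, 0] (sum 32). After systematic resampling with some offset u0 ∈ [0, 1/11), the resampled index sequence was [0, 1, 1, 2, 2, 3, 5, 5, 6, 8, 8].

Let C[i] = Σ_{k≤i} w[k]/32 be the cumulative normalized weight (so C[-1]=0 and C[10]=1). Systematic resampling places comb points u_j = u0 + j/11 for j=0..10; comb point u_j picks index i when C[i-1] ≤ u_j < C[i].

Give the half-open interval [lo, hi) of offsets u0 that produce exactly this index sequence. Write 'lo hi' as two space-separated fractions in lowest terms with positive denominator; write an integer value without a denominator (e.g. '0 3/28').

0 1/88

C = [1/32, 7/32, 3/8, 1/2, 17/32, 21/32, 3/4, 13/16, 15/16, 1, 1]
j=0 picked index 0: u0 ∈ [0, 1/32)
j=1 picked index 1: u0 ∈ [-21/352, 45/352)
j=2 picked index 1: u0 ∈ [-53/352, 13/352)
j=3 picked index 2: u0 ∈ [-19/352, 9/88)
j=4 picked index 2: u0 ∈ [-51/352, 1/88)
j=5 picked index 3: u0 ∈ [-7/88, 1/22)
j=6 picked index 5: u0 ∈ [-5/352, 39/352)
j=7 picked index 5: u0 ∈ [-37/352, 7/352)
j=8 picked index 6: u0 ∈ [-25/352, 1/44)
j=9 picked index 8: u0 ∈ [-1/176, 21/176)
j=10 picked index 8: u0 ∈ [-17/176, 5/176)
intersection: [0, 1/88)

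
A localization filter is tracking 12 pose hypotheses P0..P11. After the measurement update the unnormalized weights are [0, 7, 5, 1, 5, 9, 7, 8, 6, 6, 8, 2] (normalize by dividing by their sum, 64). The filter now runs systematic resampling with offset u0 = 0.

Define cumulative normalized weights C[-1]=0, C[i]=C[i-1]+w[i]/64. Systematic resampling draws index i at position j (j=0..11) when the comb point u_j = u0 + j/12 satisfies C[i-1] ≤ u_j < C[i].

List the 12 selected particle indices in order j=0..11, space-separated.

1 1 2 4 5 5 6 7 8 9 9 10

C = [0, 7/64, 3/16, 13/64, 9/32, 27/64, 17/32, 21/32, 3/4, 27/32, 31/32, 1]
j=0: u_0=0 ∈ [0, 7/64) → index 1
j=1: u_1=1/12 ∈ [0, 7/64) → index 1
j=2: u_2=1/6 ∈ [7/64, 3/16) → index 2
j=3: u_3=1/4 ∈ [13/64, 9/32) → index 4
j=4: u_4=1/3 ∈ [9/32, 27/64) → index 5
j=5: u_5=5/12 ∈ [9/32, 27/64) → index 5
j=6: u_6=1/2 ∈ [27/64, 17/32) → index 6
j=7: u_7=7/12 ∈ [17/32, 21/32) → index 7
j=8: u_8=2/3 ∈ [21/32, 3/4) → index 8
j=9: u_9=3/4 ∈ [3/4, 27/32) → index 9
j=10: u_10=5/6 ∈ [3/4, 27/32) → index 9
j=11: u_11=11/12 ∈ [27/32, 31/32) → index 10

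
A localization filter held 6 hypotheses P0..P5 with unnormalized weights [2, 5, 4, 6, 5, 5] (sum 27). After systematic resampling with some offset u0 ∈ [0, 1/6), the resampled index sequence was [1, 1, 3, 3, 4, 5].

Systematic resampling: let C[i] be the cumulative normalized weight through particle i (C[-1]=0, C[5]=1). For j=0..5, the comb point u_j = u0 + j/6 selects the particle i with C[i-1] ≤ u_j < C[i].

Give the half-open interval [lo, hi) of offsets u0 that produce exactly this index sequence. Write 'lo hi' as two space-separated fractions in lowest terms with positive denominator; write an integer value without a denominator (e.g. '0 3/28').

C = [2/27, 7/27, 11/27, 17/27, 22/27, 1]
j=0 picked index 1: u0 ∈ [2/27, 7/27)
j=1 picked index 1: u0 ∈ [-5/54, 5/54)
j=2 picked index 3: u0 ∈ [2/27, 8/27)
j=3 picked index 3: u0 ∈ [-5/54, 7/54)
j=4 picked index 4: u0 ∈ [-1/27, 4/27)
j=5 picked index 5: u0 ∈ [-1/54, 1/6)
intersection: [2/27, 5/54)

2/27 5/54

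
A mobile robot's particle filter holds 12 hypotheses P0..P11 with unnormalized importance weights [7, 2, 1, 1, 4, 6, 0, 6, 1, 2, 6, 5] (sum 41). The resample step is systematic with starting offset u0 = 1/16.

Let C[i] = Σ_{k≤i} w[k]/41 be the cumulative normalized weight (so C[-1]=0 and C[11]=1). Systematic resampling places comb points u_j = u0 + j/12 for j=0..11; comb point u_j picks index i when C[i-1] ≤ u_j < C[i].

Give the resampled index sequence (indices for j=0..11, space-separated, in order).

C = [7/41, 9/41, 10/41, 11/41, 15/41, 21/41, 21/41, 27/41, 28/41, 30/41, 36/41, 1]
j=0: u_0=1/16 ∈ [0, 7/41) → index 0
j=1: u_1=7/48 ∈ [0, 7/41) → index 0
j=2: u_2=11/48 ∈ [9/41, 10/41) → index 2
j=3: u_3=5/16 ∈ [11/41, 15/41) → index 4
j=4: u_4=19/48 ∈ [15/41, 21/41) → index 5
j=5: u_5=23/48 ∈ [15/41, 21/41) → index 5
j=6: u_6=9/16 ∈ [21/41, 27/41) → index 7
j=7: u_7=31/48 ∈ [21/41, 27/41) → index 7
j=8: u_8=35/48 ∈ [28/41, 30/41) → index 9
j=9: u_9=13/16 ∈ [30/41, 36/41) → index 10
j=10: u_10=43/48 ∈ [36/41, 1) → index 11
j=11: u_11=47/48 ∈ [36/41, 1) → index 11

0 0 2 4 5 5 7 7 9 10 11 11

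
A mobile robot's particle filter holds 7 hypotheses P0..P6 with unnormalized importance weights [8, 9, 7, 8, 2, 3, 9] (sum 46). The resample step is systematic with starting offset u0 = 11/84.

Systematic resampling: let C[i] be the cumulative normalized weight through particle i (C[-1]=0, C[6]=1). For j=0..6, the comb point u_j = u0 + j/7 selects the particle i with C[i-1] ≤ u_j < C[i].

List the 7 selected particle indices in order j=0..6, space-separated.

C = [4/23, 17/46, 12/23, 16/23, 17/23, 37/46, 1]
j=0: u_0=11/84 ∈ [0, 4/23) → index 0
j=1: u_1=23/84 ∈ [4/23, 17/46) → index 1
j=2: u_2=5/12 ∈ [17/46, 12/23) → index 2
j=3: u_3=47/84 ∈ [12/23, 16/23) → index 3
j=4: u_4=59/84 ∈ [16/23, 17/23) → index 4
j=5: u_5=71/84 ∈ [37/46, 1) → index 6
j=6: u_6=83/84 ∈ [37/46, 1) → index 6

0 1 2 3 4 6 6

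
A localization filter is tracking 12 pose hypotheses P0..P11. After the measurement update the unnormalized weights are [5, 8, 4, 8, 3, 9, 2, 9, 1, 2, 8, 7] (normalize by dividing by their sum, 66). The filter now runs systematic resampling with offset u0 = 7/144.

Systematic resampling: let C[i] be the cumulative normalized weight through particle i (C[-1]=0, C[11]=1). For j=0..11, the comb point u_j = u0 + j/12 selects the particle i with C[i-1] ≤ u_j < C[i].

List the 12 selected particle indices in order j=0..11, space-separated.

C = [5/66, 13/66, 17/66, 25/66, 14/33, 37/66, 13/22, 8/11, 49/66, 17/22, 59/66, 1]
j=0: u_0=7/144 ∈ [0, 5/66) → index 0
j=1: u_1=19/144 ∈ [5/66, 13/66) → index 1
j=2: u_2=31/144 ∈ [13/66, 17/66) → index 2
j=3: u_3=43/144 ∈ [17/66, 25/66) → index 3
j=4: u_4=55/144 ∈ [25/66, 14/33) → index 4
j=5: u_5=67/144 ∈ [14/33, 37/66) → index 5
j=6: u_6=79/144 ∈ [14/33, 37/66) → index 5
j=7: u_7=91/144 ∈ [13/22, 8/11) → index 7
j=8: u_8=103/144 ∈ [13/22, 8/11) → index 7
j=9: u_9=115/144 ∈ [17/22, 59/66) → index 10
j=10: u_10=127/144 ∈ [17/22, 59/66) → index 10
j=11: u_11=139/144 ∈ [59/66, 1) → index 11

0 1 2 3 4 5 5 7 7 10 10 11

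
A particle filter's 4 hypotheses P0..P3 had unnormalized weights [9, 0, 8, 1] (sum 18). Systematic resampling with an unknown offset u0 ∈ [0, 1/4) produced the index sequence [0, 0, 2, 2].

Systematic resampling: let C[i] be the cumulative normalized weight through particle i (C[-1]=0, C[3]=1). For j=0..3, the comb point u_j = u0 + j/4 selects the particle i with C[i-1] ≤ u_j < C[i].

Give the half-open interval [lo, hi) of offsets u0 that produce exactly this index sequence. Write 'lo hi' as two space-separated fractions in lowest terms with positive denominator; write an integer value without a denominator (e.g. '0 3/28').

C = [1/2, 1/2, 17/18, 1]
j=0 picked index 0: u0 ∈ [0, 1/2)
j=1 picked index 0: u0 ∈ [-1/4, 1/4)
j=2 picked index 2: u0 ∈ [0, 4/9)
j=3 picked index 2: u0 ∈ [-1/4, 7/36)
intersection: [0, 7/36)

0 7/36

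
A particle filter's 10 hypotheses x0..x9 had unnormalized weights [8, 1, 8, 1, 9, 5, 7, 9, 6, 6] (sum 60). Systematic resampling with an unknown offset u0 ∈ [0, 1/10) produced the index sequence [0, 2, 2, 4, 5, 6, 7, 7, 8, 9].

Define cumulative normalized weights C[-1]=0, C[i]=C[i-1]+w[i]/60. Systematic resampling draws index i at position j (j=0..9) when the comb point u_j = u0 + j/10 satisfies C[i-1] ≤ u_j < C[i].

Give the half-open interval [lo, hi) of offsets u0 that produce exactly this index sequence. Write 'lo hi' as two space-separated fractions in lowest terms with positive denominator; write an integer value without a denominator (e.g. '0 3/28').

C = [2/15, 3/20, 17/60, 3/10, 9/20, 8/15, 13/20, 4/5, 9/10, 1]
j=0 picked index 0: u0 ∈ [0, 2/15)
j=1 picked index 2: u0 ∈ [1/20, 11/60)
j=2 picked index 2: u0 ∈ [-1/20, 1/12)
j=3 picked index 4: u0 ∈ [0, 3/20)
j=4 picked index 5: u0 ∈ [1/20, 2/15)
j=5 picked index 6: u0 ∈ [1/30, 3/20)
j=6 picked index 7: u0 ∈ [1/20, 1/5)
j=7 picked index 7: u0 ∈ [-1/20, 1/10)
j=8 picked index 8: u0 ∈ [0, 1/10)
j=9 picked index 9: u0 ∈ [0, 1/10)
intersection: [1/20, 1/12)

1/20 1/12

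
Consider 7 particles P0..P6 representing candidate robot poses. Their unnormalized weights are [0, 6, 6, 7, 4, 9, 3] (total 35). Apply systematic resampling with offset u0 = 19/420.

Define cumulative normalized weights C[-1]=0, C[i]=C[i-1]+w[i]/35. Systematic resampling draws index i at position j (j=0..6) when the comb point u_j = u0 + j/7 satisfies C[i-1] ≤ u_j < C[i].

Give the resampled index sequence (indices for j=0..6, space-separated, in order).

C = [0, 6/35, 12/35, 19/35, 23/35, 32/35, 1]
j=0: u_0=19/420 ∈ [0, 6/35) → index 1
j=1: u_1=79/420 ∈ [6/35, 12/35) → index 2
j=2: u_2=139/420 ∈ [6/35, 12/35) → index 2
j=3: u_3=199/420 ∈ [12/35, 19/35) → index 3
j=4: u_4=37/60 ∈ [19/35, 23/35) → index 4
j=5: u_5=319/420 ∈ [23/35, 32/35) → index 5
j=6: u_6=379/420 ∈ [23/35, 32/35) → index 5

1 2 2 3 4 5 5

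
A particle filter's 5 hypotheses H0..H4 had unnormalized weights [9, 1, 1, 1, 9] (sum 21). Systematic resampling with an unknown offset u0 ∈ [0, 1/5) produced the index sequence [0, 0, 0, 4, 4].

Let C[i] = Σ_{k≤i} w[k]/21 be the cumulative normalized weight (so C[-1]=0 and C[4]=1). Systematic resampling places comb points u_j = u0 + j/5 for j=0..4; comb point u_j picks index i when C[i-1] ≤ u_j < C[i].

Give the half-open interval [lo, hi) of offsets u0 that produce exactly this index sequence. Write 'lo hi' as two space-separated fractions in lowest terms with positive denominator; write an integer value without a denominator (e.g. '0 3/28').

C = [3/7, 10/21, 11/21, 4/7, 1]
j=0 picked index 0: u0 ∈ [0, 3/7)
j=1 picked index 0: u0 ∈ [-1/5, 8/35)
j=2 picked index 0: u0 ∈ [-2/5, 1/35)
j=3 picked index 4: u0 ∈ [-1/35, 2/5)
j=4 picked index 4: u0 ∈ [-8/35, 1/5)
intersection: [0, 1/35)

0 1/35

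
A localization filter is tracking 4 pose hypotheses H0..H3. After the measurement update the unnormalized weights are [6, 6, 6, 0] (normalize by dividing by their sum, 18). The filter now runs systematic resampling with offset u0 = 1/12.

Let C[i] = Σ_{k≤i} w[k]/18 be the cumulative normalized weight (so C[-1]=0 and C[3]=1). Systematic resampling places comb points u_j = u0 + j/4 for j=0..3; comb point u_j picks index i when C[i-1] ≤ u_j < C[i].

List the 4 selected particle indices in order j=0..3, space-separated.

C = [1/3, 2/3, 1, 1]
j=0: u_0=1/12 ∈ [0, 1/3) → index 0
j=1: u_1=1/3 ∈ [1/3, 2/3) → index 1
j=2: u_2=7/12 ∈ [1/3, 2/3) → index 1
j=3: u_3=5/6 ∈ [2/3, 1) → index 2

0 1 1 2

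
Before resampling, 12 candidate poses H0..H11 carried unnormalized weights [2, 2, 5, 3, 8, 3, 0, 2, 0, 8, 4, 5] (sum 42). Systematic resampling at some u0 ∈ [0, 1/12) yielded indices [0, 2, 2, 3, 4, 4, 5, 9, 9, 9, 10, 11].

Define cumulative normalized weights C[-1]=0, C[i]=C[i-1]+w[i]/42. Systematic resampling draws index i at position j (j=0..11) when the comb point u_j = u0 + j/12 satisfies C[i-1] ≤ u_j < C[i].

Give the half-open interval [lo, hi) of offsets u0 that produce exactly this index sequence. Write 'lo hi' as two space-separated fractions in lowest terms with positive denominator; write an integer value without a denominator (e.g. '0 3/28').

C = [1/21, 2/21, 3/14, 2/7, 10/21, 23/42, 23/42, 25/42, 25/42, 11/14, 37/42, 1]
j=0 picked index 0: u0 ∈ [0, 1/21)
j=1 picked index 2: u0 ∈ [1/84, 11/84)
j=2 picked index 2: u0 ∈ [-1/14, 1/21)
j=3 picked index 3: u0 ∈ [-1/28, 1/28)
j=4 picked index 4: u0 ∈ [-1/21, 1/7)
j=5 picked index 4: u0 ∈ [-11/84, 5/84)
j=6 picked index 5: u0 ∈ [-1/42, 1/21)
j=7 picked index 9: u0 ∈ [1/84, 17/84)
j=8 picked index 9: u0 ∈ [-1/14, 5/42)
j=9 picked index 9: u0 ∈ [-13/84, 1/28)
j=10 picked index 10: u0 ∈ [-1/21, 1/21)
j=11 picked index 11: u0 ∈ [-1/28, 1/12)
intersection: [1/84, 1/28)

1/84 1/28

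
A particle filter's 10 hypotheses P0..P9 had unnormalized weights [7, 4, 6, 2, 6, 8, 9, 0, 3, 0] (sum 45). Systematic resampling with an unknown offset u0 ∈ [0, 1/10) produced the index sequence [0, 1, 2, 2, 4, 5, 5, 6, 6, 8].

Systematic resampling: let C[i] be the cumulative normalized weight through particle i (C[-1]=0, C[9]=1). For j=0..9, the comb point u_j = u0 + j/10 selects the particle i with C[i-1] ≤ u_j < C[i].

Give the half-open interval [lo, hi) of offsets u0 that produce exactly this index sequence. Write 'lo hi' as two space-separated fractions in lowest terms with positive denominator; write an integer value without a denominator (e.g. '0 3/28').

C = [7/45, 11/45, 17/45, 19/45, 5/9, 11/15, 14/15, 14/15, 1, 1]
j=0 picked index 0: u0 ∈ [0, 7/45)
j=1 picked index 1: u0 ∈ [1/18, 13/90)
j=2 picked index 2: u0 ∈ [2/45, 8/45)
j=3 picked index 2: u0 ∈ [-1/18, 7/90)
j=4 picked index 4: u0 ∈ [1/45, 7/45)
j=5 picked index 5: u0 ∈ [1/18, 7/30)
j=6 picked index 5: u0 ∈ [-2/45, 2/15)
j=7 picked index 6: u0 ∈ [1/30, 7/30)
j=8 picked index 6: u0 ∈ [-1/15, 2/15)
j=9 picked index 8: u0 ∈ [1/30, 1/10)
intersection: [1/18, 7/90)

1/18 7/90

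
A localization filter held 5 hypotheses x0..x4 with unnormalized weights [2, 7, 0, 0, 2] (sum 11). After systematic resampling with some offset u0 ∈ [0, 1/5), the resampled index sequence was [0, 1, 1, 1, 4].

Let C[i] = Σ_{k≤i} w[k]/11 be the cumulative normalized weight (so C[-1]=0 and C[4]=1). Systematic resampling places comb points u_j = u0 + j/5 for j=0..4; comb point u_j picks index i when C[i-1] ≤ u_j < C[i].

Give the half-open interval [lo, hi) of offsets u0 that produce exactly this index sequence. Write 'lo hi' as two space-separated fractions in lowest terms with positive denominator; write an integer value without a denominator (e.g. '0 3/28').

C = [2/11, 9/11, 9/11, 9/11, 1]
j=0 picked index 0: u0 ∈ [0, 2/11)
j=1 picked index 1: u0 ∈ [-1/55, 34/55)
j=2 picked index 1: u0 ∈ [-12/55, 23/55)
j=3 picked index 1: u0 ∈ [-23/55, 12/55)
j=4 picked index 4: u0 ∈ [1/55, 1/5)
intersection: [1/55, 2/11)

1/55 2/11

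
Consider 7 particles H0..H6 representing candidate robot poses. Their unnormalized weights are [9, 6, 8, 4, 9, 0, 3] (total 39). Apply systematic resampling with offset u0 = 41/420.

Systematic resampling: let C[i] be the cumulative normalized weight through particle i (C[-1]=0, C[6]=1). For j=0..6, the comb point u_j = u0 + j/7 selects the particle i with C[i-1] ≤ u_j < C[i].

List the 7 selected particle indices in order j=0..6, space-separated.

C = [3/13, 5/13, 23/39, 9/13, 12/13, 12/13, 1]
j=0: u_0=41/420 ∈ [0, 3/13) → index 0
j=1: u_1=101/420 ∈ [3/13, 5/13) → index 1
j=2: u_2=23/60 ∈ [3/13, 5/13) → index 1
j=3: u_3=221/420 ∈ [5/13, 23/39) → index 2
j=4: u_4=281/420 ∈ [23/39, 9/13) → index 3
j=5: u_5=341/420 ∈ [9/13, 12/13) → index 4
j=6: u_6=401/420 ∈ [12/13, 1) → index 6

0 1 1 2 3 4 6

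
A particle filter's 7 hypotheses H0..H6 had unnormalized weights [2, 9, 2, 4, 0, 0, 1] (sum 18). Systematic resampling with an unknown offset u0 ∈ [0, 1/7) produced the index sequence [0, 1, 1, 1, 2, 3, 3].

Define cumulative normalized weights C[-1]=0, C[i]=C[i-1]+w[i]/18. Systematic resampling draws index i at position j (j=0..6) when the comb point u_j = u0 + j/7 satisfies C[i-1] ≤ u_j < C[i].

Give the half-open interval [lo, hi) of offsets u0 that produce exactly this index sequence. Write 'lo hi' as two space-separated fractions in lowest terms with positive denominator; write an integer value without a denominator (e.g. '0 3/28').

5/126 11/126

C = [1/9, 11/18, 13/18, 17/18, 17/18, 17/18, 1]
j=0 picked index 0: u0 ∈ [0, 1/9)
j=1 picked index 1: u0 ∈ [-2/63, 59/126)
j=2 picked index 1: u0 ∈ [-11/63, 41/126)
j=3 picked index 1: u0 ∈ [-20/63, 23/126)
j=4 picked index 2: u0 ∈ [5/126, 19/126)
j=5 picked index 3: u0 ∈ [1/126, 29/126)
j=6 picked index 3: u0 ∈ [-17/126, 11/126)
intersection: [5/126, 11/126)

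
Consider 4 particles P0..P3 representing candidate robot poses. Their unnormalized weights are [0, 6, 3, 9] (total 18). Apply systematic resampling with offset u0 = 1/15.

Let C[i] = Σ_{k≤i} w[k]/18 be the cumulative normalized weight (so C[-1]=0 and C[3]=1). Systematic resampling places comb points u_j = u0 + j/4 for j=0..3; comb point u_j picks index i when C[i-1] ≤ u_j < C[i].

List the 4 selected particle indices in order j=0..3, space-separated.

C = [0, 1/3, 1/2, 1]
j=0: u_0=1/15 ∈ [0, 1/3) → index 1
j=1: u_1=19/60 ∈ [0, 1/3) → index 1
j=2: u_2=17/30 ∈ [1/2, 1) → index 3
j=3: u_3=49/60 ∈ [1/2, 1) → index 3

1 1 3 3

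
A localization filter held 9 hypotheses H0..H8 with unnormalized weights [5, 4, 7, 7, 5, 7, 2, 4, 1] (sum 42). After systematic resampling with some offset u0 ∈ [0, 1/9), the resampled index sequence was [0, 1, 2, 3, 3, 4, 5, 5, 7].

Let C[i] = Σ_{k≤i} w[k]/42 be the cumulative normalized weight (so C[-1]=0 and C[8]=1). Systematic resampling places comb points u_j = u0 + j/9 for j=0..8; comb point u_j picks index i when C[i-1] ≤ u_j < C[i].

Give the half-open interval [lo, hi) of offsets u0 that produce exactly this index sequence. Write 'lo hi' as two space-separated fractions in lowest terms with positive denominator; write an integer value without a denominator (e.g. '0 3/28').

C = [5/42, 3/14, 8/21, 23/42, 2/3, 5/6, 37/42, 41/42, 1]
j=0 picked index 0: u0 ∈ [0, 5/42)
j=1 picked index 1: u0 ∈ [1/126, 13/126)
j=2 picked index 2: u0 ∈ [-1/126, 10/63)
j=3 picked index 3: u0 ∈ [1/21, 3/14)
j=4 picked index 3: u0 ∈ [-4/63, 13/126)
j=5 picked index 4: u0 ∈ [-1/126, 1/9)
j=6 picked index 5: u0 ∈ [0, 1/6)
j=7 picked index 5: u0 ∈ [-1/9, 1/18)
j=8 picked index 7: u0 ∈ [-1/126, 11/126)
intersection: [1/21, 1/18)

1/21 1/18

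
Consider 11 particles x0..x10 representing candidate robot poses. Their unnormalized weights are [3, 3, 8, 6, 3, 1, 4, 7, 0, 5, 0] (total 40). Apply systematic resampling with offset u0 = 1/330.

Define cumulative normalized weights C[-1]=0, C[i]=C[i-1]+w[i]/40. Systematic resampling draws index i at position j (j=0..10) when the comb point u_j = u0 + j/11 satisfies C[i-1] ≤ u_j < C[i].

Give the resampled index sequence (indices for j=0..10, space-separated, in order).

0 1 2 2 3 3 4 6 7 7 9

C = [3/40, 3/20, 7/20, 1/2, 23/40, 3/5, 7/10, 7/8, 7/8, 1, 1]
j=0: u_0=1/330 ∈ [0, 3/40) → index 0
j=1: u_1=31/330 ∈ [3/40, 3/20) → index 1
j=2: u_2=61/330 ∈ [3/20, 7/20) → index 2
j=3: u_3=91/330 ∈ [3/20, 7/20) → index 2
j=4: u_4=11/30 ∈ [7/20, 1/2) → index 3
j=5: u_5=151/330 ∈ [7/20, 1/2) → index 3
j=6: u_6=181/330 ∈ [1/2, 23/40) → index 4
j=7: u_7=211/330 ∈ [3/5, 7/10) → index 6
j=8: u_8=241/330 ∈ [7/10, 7/8) → index 7
j=9: u_9=271/330 ∈ [7/10, 7/8) → index 7
j=10: u_10=301/330 ∈ [7/8, 1) → index 9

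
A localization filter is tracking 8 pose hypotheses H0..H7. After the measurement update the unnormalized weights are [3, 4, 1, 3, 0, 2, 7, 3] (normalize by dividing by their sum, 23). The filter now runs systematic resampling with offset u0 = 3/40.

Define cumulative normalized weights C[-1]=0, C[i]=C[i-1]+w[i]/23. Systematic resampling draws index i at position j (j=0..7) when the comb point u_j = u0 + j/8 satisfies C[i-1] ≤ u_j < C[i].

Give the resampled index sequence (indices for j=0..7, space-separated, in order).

C = [3/23, 7/23, 8/23, 11/23, 11/23, 13/23, 20/23, 1]
j=0: u_0=3/40 ∈ [0, 3/23) → index 0
j=1: u_1=1/5 ∈ [3/23, 7/23) → index 1
j=2: u_2=13/40 ∈ [7/23, 8/23) → index 2
j=3: u_3=9/20 ∈ [8/23, 11/23) → index 3
j=4: u_4=23/40 ∈ [13/23, 20/23) → index 6
j=5: u_5=7/10 ∈ [13/23, 20/23) → index 6
j=6: u_6=33/40 ∈ [13/23, 20/23) → index 6
j=7: u_7=19/20 ∈ [20/23, 1) → index 7

0 1 2 3 6 6 6 7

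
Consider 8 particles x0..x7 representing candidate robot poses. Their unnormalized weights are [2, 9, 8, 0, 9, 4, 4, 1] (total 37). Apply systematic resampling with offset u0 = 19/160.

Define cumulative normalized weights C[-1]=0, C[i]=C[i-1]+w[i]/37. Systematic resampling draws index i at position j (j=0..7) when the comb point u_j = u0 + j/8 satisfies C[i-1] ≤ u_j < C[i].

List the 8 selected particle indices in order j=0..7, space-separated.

C = [2/37, 11/37, 19/37, 19/37, 28/37, 32/37, 36/37, 1]
j=0: u_0=19/160 ∈ [2/37, 11/37) → index 1
j=1: u_1=39/160 ∈ [2/37, 11/37) → index 1
j=2: u_2=59/160 ∈ [11/37, 19/37) → index 2
j=3: u_3=79/160 ∈ [11/37, 19/37) → index 2
j=4: u_4=99/160 ∈ [19/37, 28/37) → index 4
j=5: u_5=119/160 ∈ [19/37, 28/37) → index 4
j=6: u_6=139/160 ∈ [32/37, 36/37) → index 6
j=7: u_7=159/160 ∈ [36/37, 1) → index 7

1 1 2 2 4 4 6 7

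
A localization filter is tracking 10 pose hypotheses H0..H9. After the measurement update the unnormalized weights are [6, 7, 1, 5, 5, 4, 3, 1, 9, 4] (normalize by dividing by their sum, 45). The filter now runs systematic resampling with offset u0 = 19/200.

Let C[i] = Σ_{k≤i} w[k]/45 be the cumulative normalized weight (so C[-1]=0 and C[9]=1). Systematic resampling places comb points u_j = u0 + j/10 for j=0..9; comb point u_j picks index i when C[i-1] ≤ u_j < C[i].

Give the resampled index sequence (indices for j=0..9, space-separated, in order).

0 1 2 3 4 5 7 8 8 9

C = [2/15, 13/45, 14/45, 19/45, 8/15, 28/45, 31/45, 32/45, 41/45, 1]
j=0: u_0=19/200 ∈ [0, 2/15) → index 0
j=1: u_1=39/200 ∈ [2/15, 13/45) → index 1
j=2: u_2=59/200 ∈ [13/45, 14/45) → index 2
j=3: u_3=79/200 ∈ [14/45, 19/45) → index 3
j=4: u_4=99/200 ∈ [19/45, 8/15) → index 4
j=5: u_5=119/200 ∈ [8/15, 28/45) → index 5
j=6: u_6=139/200 ∈ [31/45, 32/45) → index 7
j=7: u_7=159/200 ∈ [32/45, 41/45) → index 8
j=8: u_8=179/200 ∈ [32/45, 41/45) → index 8
j=9: u_9=199/200 ∈ [41/45, 1) → index 9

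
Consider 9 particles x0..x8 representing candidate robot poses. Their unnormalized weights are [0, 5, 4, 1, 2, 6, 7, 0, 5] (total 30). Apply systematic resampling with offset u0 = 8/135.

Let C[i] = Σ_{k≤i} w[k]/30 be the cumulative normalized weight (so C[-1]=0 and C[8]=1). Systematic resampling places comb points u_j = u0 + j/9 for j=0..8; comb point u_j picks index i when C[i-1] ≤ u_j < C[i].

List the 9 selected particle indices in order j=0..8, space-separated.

1 2 2 4 5 6 6 8 8

C = [0, 1/6, 3/10, 1/3, 2/5, 3/5, 5/6, 5/6, 1]
j=0: u_0=8/135 ∈ [0, 1/6) → index 1
j=1: u_1=23/135 ∈ [1/6, 3/10) → index 2
j=2: u_2=38/135 ∈ [1/6, 3/10) → index 2
j=3: u_3=53/135 ∈ [1/3, 2/5) → index 4
j=4: u_4=68/135 ∈ [2/5, 3/5) → index 5
j=5: u_5=83/135 ∈ [3/5, 5/6) → index 6
j=6: u_6=98/135 ∈ [3/5, 5/6) → index 6
j=7: u_7=113/135 ∈ [5/6, 1) → index 8
j=8: u_8=128/135 ∈ [5/6, 1) → index 8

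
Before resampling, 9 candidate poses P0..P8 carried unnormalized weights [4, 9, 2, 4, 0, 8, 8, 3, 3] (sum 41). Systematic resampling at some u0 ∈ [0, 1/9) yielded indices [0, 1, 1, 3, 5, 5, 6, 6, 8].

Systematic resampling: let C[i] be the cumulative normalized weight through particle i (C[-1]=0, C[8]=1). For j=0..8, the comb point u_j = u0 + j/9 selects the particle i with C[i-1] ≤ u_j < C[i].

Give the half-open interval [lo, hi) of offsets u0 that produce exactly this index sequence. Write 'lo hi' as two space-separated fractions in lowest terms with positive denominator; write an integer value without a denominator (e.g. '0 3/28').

C = [4/41, 13/41, 15/41, 19/41, 19/41, 27/41, 35/41, 38/41, 1]
j=0 picked index 0: u0 ∈ [0, 4/41)
j=1 picked index 1: u0 ∈ [-5/369, 76/369)
j=2 picked index 1: u0 ∈ [-46/369, 35/369)
j=3 picked index 3: u0 ∈ [4/123, 16/123)
j=4 picked index 5: u0 ∈ [7/369, 79/369)
j=5 picked index 5: u0 ∈ [-34/369, 38/369)
j=6 picked index 6: u0 ∈ [-1/123, 23/123)
j=7 picked index 6: u0 ∈ [-44/369, 28/369)
j=8 picked index 8: u0 ∈ [14/369, 1/9)
intersection: [14/369, 28/369)

14/369 28/369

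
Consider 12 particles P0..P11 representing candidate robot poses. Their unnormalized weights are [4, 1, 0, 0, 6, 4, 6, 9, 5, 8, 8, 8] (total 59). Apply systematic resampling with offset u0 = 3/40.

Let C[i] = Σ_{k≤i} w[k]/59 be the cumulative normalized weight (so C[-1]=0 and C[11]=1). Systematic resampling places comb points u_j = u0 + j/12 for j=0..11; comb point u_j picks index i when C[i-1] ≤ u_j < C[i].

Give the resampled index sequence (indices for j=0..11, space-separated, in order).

C = [4/59, 5/59, 5/59, 5/59, 11/59, 15/59, 21/59, 30/59, 35/59, 43/59, 51/59, 1]
j=0: u_0=3/40 ∈ [4/59, 5/59) → index 1
j=1: u_1=19/120 ∈ [5/59, 11/59) → index 4
j=2: u_2=29/120 ∈ [11/59, 15/59) → index 5
j=3: u_3=13/40 ∈ [15/59, 21/59) → index 6
j=4: u_4=49/120 ∈ [21/59, 30/59) → index 7
j=5: u_5=59/120 ∈ [21/59, 30/59) → index 7
j=6: u_6=23/40 ∈ [30/59, 35/59) → index 8
j=7: u_7=79/120 ∈ [35/59, 43/59) → index 9
j=8: u_8=89/120 ∈ [43/59, 51/59) → index 10
j=9: u_9=33/40 ∈ [43/59, 51/59) → index 10
j=10: u_10=109/120 ∈ [51/59, 1) → index 11
j=11: u_11=119/120 ∈ [51/59, 1) → index 11

1 4 5 6 7 7 8 9 10 10 11 11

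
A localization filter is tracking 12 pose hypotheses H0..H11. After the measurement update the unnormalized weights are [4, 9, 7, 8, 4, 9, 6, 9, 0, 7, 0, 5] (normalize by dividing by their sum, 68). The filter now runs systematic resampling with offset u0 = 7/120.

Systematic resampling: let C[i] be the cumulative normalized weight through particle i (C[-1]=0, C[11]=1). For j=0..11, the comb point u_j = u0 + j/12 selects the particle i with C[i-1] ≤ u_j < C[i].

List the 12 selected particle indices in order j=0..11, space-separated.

C = [1/17, 13/68, 5/17, 7/17, 8/17, 41/68, 47/68, 14/17, 14/17, 63/68, 63/68, 1]
j=0: u_0=7/120 ∈ [0, 1/17) → index 0
j=1: u_1=17/120 ∈ [1/17, 13/68) → index 1
j=2: u_2=9/40 ∈ [13/68, 5/17) → index 2
j=3: u_3=37/120 ∈ [5/17, 7/17) → index 3
j=4: u_4=47/120 ∈ [5/17, 7/17) → index 3
j=5: u_5=19/40 ∈ [8/17, 41/68) → index 5
j=6: u_6=67/120 ∈ [8/17, 41/68) → index 5
j=7: u_7=77/120 ∈ [41/68, 47/68) → index 6
j=8: u_8=29/40 ∈ [47/68, 14/17) → index 7
j=9: u_9=97/120 ∈ [47/68, 14/17) → index 7
j=10: u_10=107/120 ∈ [14/17, 63/68) → index 9
j=11: u_11=39/40 ∈ [63/68, 1) → index 11

0 1 2 3 3 5 5 6 7 7 9 11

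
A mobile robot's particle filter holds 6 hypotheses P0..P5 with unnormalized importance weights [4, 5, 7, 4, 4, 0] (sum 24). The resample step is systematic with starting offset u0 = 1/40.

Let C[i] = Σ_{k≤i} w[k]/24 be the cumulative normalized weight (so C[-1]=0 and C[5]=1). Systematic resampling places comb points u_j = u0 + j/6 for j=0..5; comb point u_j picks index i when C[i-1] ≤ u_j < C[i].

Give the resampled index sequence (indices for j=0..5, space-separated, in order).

0 1 1 2 3 4

C = [1/6, 3/8, 2/3, 5/6, 1, 1]
j=0: u_0=1/40 ∈ [0, 1/6) → index 0
j=1: u_1=23/120 ∈ [1/6, 3/8) → index 1
j=2: u_2=43/120 ∈ [1/6, 3/8) → index 1
j=3: u_3=21/40 ∈ [3/8, 2/3) → index 2
j=4: u_4=83/120 ∈ [2/3, 5/6) → index 3
j=5: u_5=103/120 ∈ [5/6, 1) → index 4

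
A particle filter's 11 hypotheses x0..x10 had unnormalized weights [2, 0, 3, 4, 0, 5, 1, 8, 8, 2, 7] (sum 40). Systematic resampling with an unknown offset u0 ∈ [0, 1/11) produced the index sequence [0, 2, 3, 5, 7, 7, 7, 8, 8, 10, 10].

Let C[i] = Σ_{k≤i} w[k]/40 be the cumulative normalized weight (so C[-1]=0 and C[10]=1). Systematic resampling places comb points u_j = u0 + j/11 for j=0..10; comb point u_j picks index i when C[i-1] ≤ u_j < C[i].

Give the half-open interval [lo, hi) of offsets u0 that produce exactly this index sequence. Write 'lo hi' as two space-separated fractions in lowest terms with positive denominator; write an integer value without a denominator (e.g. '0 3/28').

1/88 13/440

C = [1/20, 1/20, 1/8, 9/40, 9/40, 7/20, 3/8, 23/40, 31/40, 33/40, 1]
j=0 picked index 0: u0 ∈ [0, 1/20)
j=1 picked index 2: u0 ∈ [-9/220, 3/88)
j=2 picked index 3: u0 ∈ [-5/88, 19/440)
j=3 picked index 5: u0 ∈ [-21/440, 17/220)
j=4 picked index 7: u0 ∈ [1/88, 93/440)
j=5 picked index 7: u0 ∈ [-7/88, 53/440)
j=6 picked index 7: u0 ∈ [-15/88, 13/440)
j=7 picked index 8: u0 ∈ [-27/440, 61/440)
j=8 picked index 8: u0 ∈ [-67/440, 21/440)
j=9 picked index 10: u0 ∈ [3/440, 2/11)
j=10 picked index 10: u0 ∈ [-37/440, 1/11)
intersection: [1/88, 13/440)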